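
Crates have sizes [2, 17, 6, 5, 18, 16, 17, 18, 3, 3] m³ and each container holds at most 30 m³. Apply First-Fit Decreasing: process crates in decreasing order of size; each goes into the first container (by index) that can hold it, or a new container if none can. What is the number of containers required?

Sorted descending: 18, 18, 17, 17, 16, 6, 5, 3, 3, 2.
Put 18 m³ in container 1; 12 m³ remain.
Put 18 m³ in container 2; 12 m³ remain.
Put 17 m³ in container 3; 13 m³ remain.
Put 17 m³ in container 4; 13 m³ remain.
Put 16 m³ in container 5; 14 m³ remain.
Put 6 m³ in container 1; 6 m³ remain.
Put 5 m³ in container 1; 1 m³ remain.
Put 3 m³ in container 2; 9 m³ remain.
Put 3 m³ in container 2; 6 m³ remain.
Put 2 m³ in container 2; 4 m³ remain.

5 containers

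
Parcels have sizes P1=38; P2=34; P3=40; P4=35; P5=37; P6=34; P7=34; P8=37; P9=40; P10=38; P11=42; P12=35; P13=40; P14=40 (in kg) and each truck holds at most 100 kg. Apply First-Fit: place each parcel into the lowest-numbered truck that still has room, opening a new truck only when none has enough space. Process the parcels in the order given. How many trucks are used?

7 trucks

P1 (38 kg) → truck 1 (remaining 62 kg)
P2 (34 kg) → truck 1 (remaining 28 kg)
P3 (40 kg) → truck 2 (remaining 60 kg)
P4 (35 kg) → truck 2 (remaining 25 kg)
P5 (37 kg) → truck 3 (remaining 63 kg)
P6 (34 kg) → truck 3 (remaining 29 kg)
P7 (34 kg) → truck 4 (remaining 66 kg)
P8 (37 kg) → truck 4 (remaining 29 kg)
P9 (40 kg) → truck 5 (remaining 60 kg)
P10 (38 kg) → truck 5 (remaining 22 kg)
P11 (42 kg) → truck 6 (remaining 58 kg)
P12 (35 kg) → truck 6 (remaining 23 kg)
P13 (40 kg) → truck 7 (remaining 60 kg)
P14 (40 kg) → truck 7 (remaining 20 kg)
Final trucks: [38,34] [40,35] [37,34] [34,37] [40,38] [42,35] [40,40].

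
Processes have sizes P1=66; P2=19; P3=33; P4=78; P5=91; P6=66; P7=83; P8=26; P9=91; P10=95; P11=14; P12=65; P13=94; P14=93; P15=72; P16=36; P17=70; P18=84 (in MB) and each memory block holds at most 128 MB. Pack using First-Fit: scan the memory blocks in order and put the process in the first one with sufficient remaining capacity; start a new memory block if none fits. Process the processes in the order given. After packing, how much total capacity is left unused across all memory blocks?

P1 (66 MB) → memory block 1 (remaining 62 MB)
P2 (19 MB) → memory block 1 (remaining 43 MB)
P3 (33 MB) → memory block 1 (remaining 10 MB)
P4 (78 MB) → memory block 2 (remaining 50 MB)
P5 (91 MB) → memory block 3 (remaining 37 MB)
P6 (66 MB) → memory block 4 (remaining 62 MB)
P7 (83 MB) → memory block 5 (remaining 45 MB)
P8 (26 MB) → memory block 2 (remaining 24 MB)
P9 (91 MB) → memory block 6 (remaining 37 MB)
P10 (95 MB) → memory block 7 (remaining 33 MB)
P11 (14 MB) → memory block 2 (remaining 10 MB)
P12 (65 MB) → memory block 8 (remaining 63 MB)
P13 (94 MB) → memory block 9 (remaining 34 MB)
P14 (93 MB) → memory block 10 (remaining 35 MB)
P15 (72 MB) → memory block 11 (remaining 56 MB)
P16 (36 MB) → memory block 3 (remaining 1 MB)
P17 (70 MB) → memory block 12 (remaining 58 MB)
P18 (84 MB) → memory block 13 (remaining 44 MB)
13 memory blocks × 128 MB = 1664 MB; used 1176 MB; unused 488 MB.

488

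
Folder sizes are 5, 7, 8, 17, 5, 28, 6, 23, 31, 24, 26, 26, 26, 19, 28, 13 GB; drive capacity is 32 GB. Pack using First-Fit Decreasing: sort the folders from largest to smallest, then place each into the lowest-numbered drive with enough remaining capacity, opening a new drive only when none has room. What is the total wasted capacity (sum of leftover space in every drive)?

28

Sorted descending: 31, 28, 28, 26, 26, 26, 24, 23, 19, 17, 13, 8, 7, 6, 5, 5.
drive 1: place 31 GB, 1 GB left
drive 2: place 28 GB, 4 GB left
drive 3: place 28 GB, 4 GB left
drive 4: place 26 GB, 6 GB left
drive 5: place 26 GB, 6 GB left
drive 6: place 26 GB, 6 GB left
drive 7: place 24 GB, 8 GB left
drive 8: place 23 GB, 9 GB left
drive 9: place 19 GB, 13 GB left
drive 10: place 17 GB, 15 GB left
drive 9: place 13 GB, 0 GB left
drive 7: place 8 GB, 0 GB left
drive 8: place 7 GB, 2 GB left
drive 4: place 6 GB, 0 GB left
drive 5: place 5 GB, 1 GB left
drive 6: place 5 GB, 1 GB left
10 drives × 32 GB = 320 GB; used 292 GB; unused 28 GB.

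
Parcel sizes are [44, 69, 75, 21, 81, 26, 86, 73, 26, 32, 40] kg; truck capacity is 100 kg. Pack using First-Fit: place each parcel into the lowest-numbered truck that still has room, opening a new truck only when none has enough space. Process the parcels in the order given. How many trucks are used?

truck 1: place 44 kg, 56 kg left
truck 2: place 69 kg, 31 kg left
truck 3: place 75 kg, 25 kg left
truck 1: place 21 kg, 35 kg left
truck 4: place 81 kg, 19 kg left
truck 1: place 26 kg, 9 kg left
truck 5: place 86 kg, 14 kg left
truck 6: place 73 kg, 27 kg left
truck 2: place 26 kg, 5 kg left
truck 7: place 32 kg, 68 kg left
truck 7: place 40 kg, 28 kg left

7 trucks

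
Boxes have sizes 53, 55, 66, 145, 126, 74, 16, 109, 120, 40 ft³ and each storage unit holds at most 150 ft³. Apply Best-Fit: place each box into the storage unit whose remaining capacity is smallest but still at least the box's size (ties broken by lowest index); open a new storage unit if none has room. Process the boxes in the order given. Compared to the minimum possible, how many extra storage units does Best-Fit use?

0

Best-Fit: [53,55] [66,74] [145] [126,16] [109,40] [120] → 6 storage units.
Total size 804 ft³; any packing needs at least ⌈804/150⌉ = 6 storage units.
So 6 is already optimal.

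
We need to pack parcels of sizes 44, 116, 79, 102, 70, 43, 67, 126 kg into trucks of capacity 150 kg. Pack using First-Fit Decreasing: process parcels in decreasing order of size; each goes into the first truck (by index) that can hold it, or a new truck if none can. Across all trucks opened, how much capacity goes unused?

103

Sorted descending: 126, 116, 102, 79, 70, 67, 44, 43.
126 kg → truck 1 (remaining 24 kg)
116 kg → truck 2 (remaining 34 kg)
102 kg → truck 3 (remaining 48 kg)
79 kg → truck 4 (remaining 71 kg)
70 kg → truck 4 (remaining 1 kg)
67 kg → truck 5 (remaining 83 kg)
44 kg → truck 3 (remaining 4 kg)
43 kg → truck 5 (remaining 40 kg)
5 trucks × 150 kg = 750 kg; used 647 kg; unused 103 kg.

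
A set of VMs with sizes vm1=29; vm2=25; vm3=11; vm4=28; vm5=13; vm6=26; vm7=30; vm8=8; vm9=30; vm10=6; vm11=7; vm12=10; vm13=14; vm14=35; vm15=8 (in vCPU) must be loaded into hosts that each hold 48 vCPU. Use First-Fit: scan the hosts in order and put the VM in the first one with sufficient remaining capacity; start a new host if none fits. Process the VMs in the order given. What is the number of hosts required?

host 1: place vm1 (29 vCPU), 19 vCPU left
host 2: place vm2 (25 vCPU), 23 vCPU left
host 1: place vm3 (11 vCPU), 8 vCPU left
host 3: place vm4 (28 vCPU), 20 vCPU left
host 2: place vm5 (13 vCPU), 10 vCPU left
host 4: place vm6 (26 vCPU), 22 vCPU left
host 5: place vm7 (30 vCPU), 18 vCPU left
host 1: place vm8 (8 vCPU), 0 vCPU left
host 6: place vm9 (30 vCPU), 18 vCPU left
host 2: place vm10 (6 vCPU), 4 vCPU left
host 3: place vm11 (7 vCPU), 13 vCPU left
host 3: place vm12 (10 vCPU), 3 vCPU left
host 4: place vm13 (14 vCPU), 8 vCPU left
host 7: place vm14 (35 vCPU), 13 vCPU left
host 4: place vm15 (8 vCPU), 0 vCPU left
Final hosts: [29,11,8] [25,13,6] [28,7,10] [26,14,8] [30] [30] [35].

7 hosts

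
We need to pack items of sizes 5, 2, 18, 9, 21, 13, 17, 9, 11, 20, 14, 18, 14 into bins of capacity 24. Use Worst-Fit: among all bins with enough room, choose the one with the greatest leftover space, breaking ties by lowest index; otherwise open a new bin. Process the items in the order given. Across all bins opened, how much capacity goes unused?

Put 5 in bin 1; 19 remain.
Put 2 in bin 1; 17 remain.
Put 18 in bin 2; 6 remain.
Put 9 in bin 1; 8 remain.
Put 21 in bin 3; 3 remain.
Put 13 in bin 4; 11 remain.
Put 17 in bin 5; 7 remain.
Put 9 in bin 4; 2 remain.
Put 11 in bin 6; 13 remain.
Put 20 in bin 7; 4 remain.
Put 14 in bin 8; 10 remain.
Put 18 in bin 9; 6 remain.
Put 14 in bin 10; 10 remain.
10 bins × 24 = 240; used 171; unused 69.

69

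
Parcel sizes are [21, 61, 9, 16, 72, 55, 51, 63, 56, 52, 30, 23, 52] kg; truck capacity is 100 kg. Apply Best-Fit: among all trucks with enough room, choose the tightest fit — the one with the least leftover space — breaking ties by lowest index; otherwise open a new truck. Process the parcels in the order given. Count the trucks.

8

21 kg → truck 1 (remaining 79 kg)
61 kg → truck 1 (remaining 18 kg)
9 kg → truck 1 (remaining 9 kg)
16 kg → truck 2 (remaining 84 kg)
72 kg → truck 2 (remaining 12 kg)
55 kg → truck 3 (remaining 45 kg)
51 kg → truck 4 (remaining 49 kg)
63 kg → truck 5 (remaining 37 kg)
56 kg → truck 6 (remaining 44 kg)
52 kg → truck 7 (remaining 48 kg)
30 kg → truck 5 (remaining 7 kg)
23 kg → truck 6 (remaining 21 kg)
52 kg → truck 8 (remaining 48 kg)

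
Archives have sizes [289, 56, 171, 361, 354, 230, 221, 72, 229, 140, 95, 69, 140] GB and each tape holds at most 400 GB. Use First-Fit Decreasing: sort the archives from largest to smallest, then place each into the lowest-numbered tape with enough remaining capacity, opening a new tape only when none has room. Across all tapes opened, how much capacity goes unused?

Sorted descending: 361, 354, 289, 230, 229, 221, 171, 140, 140, 95, 72, 69, 56.
361 GB → tape 1 (remaining 39 GB)
354 GB → tape 2 (remaining 46 GB)
289 GB → tape 3 (remaining 111 GB)
230 GB → tape 4 (remaining 170 GB)
229 GB → tape 5 (remaining 171 GB)
221 GB → tape 6 (remaining 179 GB)
171 GB → tape 5 (remaining 0 GB)
140 GB → tape 4 (remaining 30 GB)
140 GB → tape 6 (remaining 39 GB)
95 GB → tape 3 (remaining 16 GB)
72 GB → tape 7 (remaining 328 GB)
69 GB → tape 7 (remaining 259 GB)
56 GB → tape 7 (remaining 203 GB)
7 tapes × 400 GB = 2800 GB; used 2427 GB; unused 373 GB.

373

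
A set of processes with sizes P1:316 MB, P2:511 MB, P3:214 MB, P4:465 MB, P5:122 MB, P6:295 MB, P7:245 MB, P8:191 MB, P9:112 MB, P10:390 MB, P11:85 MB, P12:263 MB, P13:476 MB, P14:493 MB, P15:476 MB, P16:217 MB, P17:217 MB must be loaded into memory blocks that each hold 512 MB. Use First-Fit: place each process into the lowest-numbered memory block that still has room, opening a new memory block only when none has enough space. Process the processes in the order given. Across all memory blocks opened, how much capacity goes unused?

544

P1 (316 MB) → memory block 1 (remaining 196 MB)
P2 (511 MB) → memory block 2 (remaining 1 MB)
P3 (214 MB) → memory block 3 (remaining 298 MB)
P4 (465 MB) → memory block 4 (remaining 47 MB)
P5 (122 MB) → memory block 1 (remaining 74 MB)
P6 (295 MB) → memory block 3 (remaining 3 MB)
P7 (245 MB) → memory block 5 (remaining 267 MB)
P8 (191 MB) → memory block 5 (remaining 76 MB)
P9 (112 MB) → memory block 6 (remaining 400 MB)
P10 (390 MB) → memory block 6 (remaining 10 MB)
P11 (85 MB) → memory block 7 (remaining 427 MB)
P12 (263 MB) → memory block 7 (remaining 164 MB)
P13 (476 MB) → memory block 8 (remaining 36 MB)
P14 (493 MB) → memory block 9 (remaining 19 MB)
P15 (476 MB) → memory block 10 (remaining 36 MB)
P16 (217 MB) → memory block 11 (remaining 295 MB)
P17 (217 MB) → memory block 11 (remaining 78 MB)
11 memory blocks × 512 MB = 5632 MB; used 5088 MB; unused 544 MB.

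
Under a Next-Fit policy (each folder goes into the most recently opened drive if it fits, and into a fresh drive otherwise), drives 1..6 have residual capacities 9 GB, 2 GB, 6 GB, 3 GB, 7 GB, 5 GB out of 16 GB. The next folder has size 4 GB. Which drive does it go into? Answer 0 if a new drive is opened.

Next-Fit only looks at drive 6, which has 5 GB free.
4 GB fits there.

6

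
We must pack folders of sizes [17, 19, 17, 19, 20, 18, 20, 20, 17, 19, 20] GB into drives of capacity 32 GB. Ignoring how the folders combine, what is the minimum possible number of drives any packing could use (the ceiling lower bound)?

7 drives

Total size = 17 + 19 + 17 + 19 + 20 + 18 + 20 + 20 + 17 + 19 + 20 = 206 GB.
⌈206 / 32⌉ = 7.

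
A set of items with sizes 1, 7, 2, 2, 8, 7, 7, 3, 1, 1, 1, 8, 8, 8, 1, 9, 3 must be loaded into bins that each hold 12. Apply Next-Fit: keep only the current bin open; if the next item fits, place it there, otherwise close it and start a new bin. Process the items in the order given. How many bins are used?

8

1 → bin 1 (remaining 11)
7 → bin 1 (remaining 4)
2 → bin 1 (remaining 2)
2 → bin 1 (remaining 0)
8 → bin 2 (remaining 4)
7 → bin 3 (remaining 5)
7 → bin 4 (remaining 5)
3 → bin 4 (remaining 2)
1 → bin 4 (remaining 1)
1 → bin 4 (remaining 0)
1 → bin 5 (remaining 11)
8 → bin 5 (remaining 3)
8 → bin 6 (remaining 4)
8 → bin 7 (remaining 4)
1 → bin 7 (remaining 3)
9 → bin 8 (remaining 3)
3 → bin 8 (remaining 0)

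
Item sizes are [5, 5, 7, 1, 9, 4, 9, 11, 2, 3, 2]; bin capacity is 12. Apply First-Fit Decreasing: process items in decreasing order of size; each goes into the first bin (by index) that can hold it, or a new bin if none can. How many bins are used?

Sorted descending: 11, 9, 9, 7, 5, 5, 4, 3, 2, 2, 1.
11 → bin 1 (remaining 1)
9 → bin 2 (remaining 3)
9 → bin 3 (remaining 3)
7 → bin 4 (remaining 5)
5 → bin 4 (remaining 0)
5 → bin 5 (remaining 7)
4 → bin 5 (remaining 3)
3 → bin 2 (remaining 0)
2 → bin 3 (remaining 1)
2 → bin 5 (remaining 1)
1 → bin 1 (remaining 0)

5 bins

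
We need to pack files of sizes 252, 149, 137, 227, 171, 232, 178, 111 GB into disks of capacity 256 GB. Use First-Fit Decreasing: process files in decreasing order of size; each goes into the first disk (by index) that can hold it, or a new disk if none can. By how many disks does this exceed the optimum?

First-Fit Decreasing: [252] [232] [227] [178] [171] [149] [137,111] → 7 disks.
7 files exceed 128 GB (half the capacity), and no two of those can share a disk, so at least 7 disks are needed.
So 7 is already optimal.

0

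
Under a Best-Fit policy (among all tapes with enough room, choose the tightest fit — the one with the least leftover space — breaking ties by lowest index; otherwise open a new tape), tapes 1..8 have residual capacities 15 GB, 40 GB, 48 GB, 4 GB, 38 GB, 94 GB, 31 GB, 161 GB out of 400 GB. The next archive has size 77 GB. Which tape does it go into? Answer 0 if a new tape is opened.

6

Tapes with room: tape 6 (94 GB), tape 8 (161 GB).
Tightest fit is tape 6 with 94 GB free.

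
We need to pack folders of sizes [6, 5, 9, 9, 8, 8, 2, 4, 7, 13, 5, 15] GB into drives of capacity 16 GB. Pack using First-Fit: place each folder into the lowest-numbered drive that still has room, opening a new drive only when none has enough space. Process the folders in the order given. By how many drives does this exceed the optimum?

1

First-Fit: [6,5,2] [9,4] [9,7] [8,8] [13] [5] [15] → 7 drives.
Total size 91 GB; any packing needs at least ⌈91/16⌉ = 6 drives.
An optimal packing achieves that bound: [15] [13,2] [9,7] [9,6] [8,8] [5,5,4] → 6 drives.
Excess: 7 − 6 = 1.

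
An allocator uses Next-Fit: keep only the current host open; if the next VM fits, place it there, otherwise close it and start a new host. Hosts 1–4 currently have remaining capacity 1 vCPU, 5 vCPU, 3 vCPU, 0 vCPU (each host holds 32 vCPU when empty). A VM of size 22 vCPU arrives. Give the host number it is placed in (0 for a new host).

0

Next-Fit only looks at host 4, which has 0 vCPU free.
22 vCPU does not fit, so a new host is opened.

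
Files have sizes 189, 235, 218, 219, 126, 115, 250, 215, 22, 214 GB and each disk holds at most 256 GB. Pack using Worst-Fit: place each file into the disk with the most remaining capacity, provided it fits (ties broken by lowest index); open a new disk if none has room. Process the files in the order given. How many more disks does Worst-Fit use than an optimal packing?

0

Worst-Fit: [189,22] [235] [218] [219] [126,115] [250] [215] [214] → 8 disks.
Total size 1803 GB; any packing needs at least ⌈1803/256⌉ = 8 disks.
So 8 is already optimal.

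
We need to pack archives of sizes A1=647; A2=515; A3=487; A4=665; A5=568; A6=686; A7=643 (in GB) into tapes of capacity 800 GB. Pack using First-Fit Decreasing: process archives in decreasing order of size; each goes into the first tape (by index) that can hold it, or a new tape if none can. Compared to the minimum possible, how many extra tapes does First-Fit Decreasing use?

0

First-Fit Decreasing: [686] [665] [647] [643] [568] [515] [487] → 7 tapes.
7 archives exceed 400 GB (half the capacity), and no two of those can share a tape, so at least 7 tapes are needed.
So 7 is already optimal.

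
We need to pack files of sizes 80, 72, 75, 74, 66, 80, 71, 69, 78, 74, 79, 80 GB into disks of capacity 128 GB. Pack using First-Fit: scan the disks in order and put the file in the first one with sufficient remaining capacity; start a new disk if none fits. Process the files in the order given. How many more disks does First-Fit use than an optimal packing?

First-Fit: [80] [72] [75] [74] [66] [80] [71] [69] [78] [74] [79] [80] → 12 disks.
12 files exceed 64 GB (half the capacity), and no two of those can share a disk, so at least 12 disks are needed.
So 12 is already optimal.

0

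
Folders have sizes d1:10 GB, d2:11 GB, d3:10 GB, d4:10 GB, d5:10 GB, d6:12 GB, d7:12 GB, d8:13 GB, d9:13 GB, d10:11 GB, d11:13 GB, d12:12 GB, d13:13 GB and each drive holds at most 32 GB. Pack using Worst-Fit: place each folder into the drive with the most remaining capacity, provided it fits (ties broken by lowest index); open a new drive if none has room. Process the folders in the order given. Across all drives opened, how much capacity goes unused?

42

d1 (10 GB) → drive 1 (remaining 22 GB)
d2 (11 GB) → drive 1 (remaining 11 GB)
d3 (10 GB) → drive 1 (remaining 1 GB)
d4 (10 GB) → drive 2 (remaining 22 GB)
d5 (10 GB) → drive 2 (remaining 12 GB)
d6 (12 GB) → drive 2 (remaining 0 GB)
d7 (12 GB) → drive 3 (remaining 20 GB)
d8 (13 GB) → drive 3 (remaining 7 GB)
d9 (13 GB) → drive 4 (remaining 19 GB)
d10 (11 GB) → drive 4 (remaining 8 GB)
d11 (13 GB) → drive 5 (remaining 19 GB)
d12 (12 GB) → drive 5 (remaining 7 GB)
d13 (13 GB) → drive 6 (remaining 19 GB)
6 drives × 32 GB = 192 GB; used 150 GB; unused 42 GB.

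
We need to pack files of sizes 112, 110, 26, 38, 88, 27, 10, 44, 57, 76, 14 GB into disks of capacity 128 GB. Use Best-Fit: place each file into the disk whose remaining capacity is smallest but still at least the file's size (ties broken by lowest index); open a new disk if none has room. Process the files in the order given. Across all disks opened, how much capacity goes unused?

166

112 GB → disk 1 (remaining 16 GB)
110 GB → disk 2 (remaining 18 GB)
26 GB → disk 3 (remaining 102 GB)
38 GB → disk 3 (remaining 64 GB)
88 GB → disk 4 (remaining 40 GB)
27 GB → disk 4 (remaining 13 GB)
10 GB → disk 4 (remaining 3 GB)
44 GB → disk 3 (remaining 20 GB)
57 GB → disk 5 (remaining 71 GB)
76 GB → disk 6 (remaining 52 GB)
14 GB → disk 1 (remaining 2 GB)
6 disks × 128 GB = 768 GB; used 602 GB; unused 166 GB.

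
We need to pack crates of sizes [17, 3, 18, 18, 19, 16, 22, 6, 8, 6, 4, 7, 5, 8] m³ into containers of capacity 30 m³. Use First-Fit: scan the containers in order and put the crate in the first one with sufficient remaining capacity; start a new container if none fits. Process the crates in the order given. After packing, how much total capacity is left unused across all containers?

23

container 1: place 17 m³, 13 m³ left
container 1: place 3 m³, 10 m³ left
container 2: place 18 m³, 12 m³ left
container 3: place 18 m³, 12 m³ left
container 4: place 19 m³, 11 m³ left
container 5: place 16 m³, 14 m³ left
container 6: place 22 m³, 8 m³ left
container 1: place 6 m³, 4 m³ left
container 2: place 8 m³, 4 m³ left
container 3: place 6 m³, 6 m³ left
container 1: place 4 m³, 0 m³ left
container 4: place 7 m³, 4 m³ left
container 3: place 5 m³, 1 m³ left
container 5: place 8 m³, 6 m³ left
6 containers × 30 m³ = 180 m³; used 157 m³; unused 23 m³.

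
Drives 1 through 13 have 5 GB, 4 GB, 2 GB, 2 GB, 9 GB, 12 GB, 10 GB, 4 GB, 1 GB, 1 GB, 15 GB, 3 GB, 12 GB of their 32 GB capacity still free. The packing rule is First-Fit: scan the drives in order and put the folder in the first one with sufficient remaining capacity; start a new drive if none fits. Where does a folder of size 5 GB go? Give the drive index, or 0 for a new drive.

1

Drives with room: drive 1 (5 GB), drive 5 (9 GB), drive 6 (12 GB), drive 7 (10 GB), drive 11 (15 GB), drive 13 (12 GB).
The first with room is drive 1.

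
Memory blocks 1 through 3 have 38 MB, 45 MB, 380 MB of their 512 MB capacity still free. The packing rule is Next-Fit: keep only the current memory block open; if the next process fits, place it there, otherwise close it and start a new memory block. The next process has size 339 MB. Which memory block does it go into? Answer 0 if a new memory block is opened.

3

Next-Fit only looks at memory block 3, which has 380 MB free.
339 MB fits there.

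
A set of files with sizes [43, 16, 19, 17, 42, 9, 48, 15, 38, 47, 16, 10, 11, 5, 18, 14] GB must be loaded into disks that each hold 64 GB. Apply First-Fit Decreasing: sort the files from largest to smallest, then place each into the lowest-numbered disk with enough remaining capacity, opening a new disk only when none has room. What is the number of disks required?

6 disks

Sorted descending: 48, 47, 43, 42, 38, 19, 18, 17, 16, 16, 15, 14, 11, 10, 9, 5.
disk 1: place 48 GB, 16 GB left
disk 2: place 47 GB, 17 GB left
disk 3: place 43 GB, 21 GB left
disk 4: place 42 GB, 22 GB left
disk 5: place 38 GB, 26 GB left
disk 3: place 19 GB, 2 GB left
disk 4: place 18 GB, 4 GB left
disk 2: place 17 GB, 0 GB left
disk 1: place 16 GB, 0 GB left
disk 5: place 16 GB, 10 GB left
disk 6: place 15 GB, 49 GB left
disk 6: place 14 GB, 35 GB left
disk 6: place 11 GB, 24 GB left
disk 5: place 10 GB, 0 GB left
disk 6: place 9 GB, 15 GB left
disk 6: place 5 GB, 10 GB left
Final disks: [48,16] [47,17] [43,19] [42,18] [38,16,10] [15,14,11,9,5].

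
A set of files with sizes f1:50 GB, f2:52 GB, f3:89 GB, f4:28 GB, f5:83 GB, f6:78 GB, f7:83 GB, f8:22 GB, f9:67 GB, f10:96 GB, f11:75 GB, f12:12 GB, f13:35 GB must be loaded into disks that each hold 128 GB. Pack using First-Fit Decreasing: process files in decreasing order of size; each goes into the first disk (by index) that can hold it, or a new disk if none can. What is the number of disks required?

7

Sorted descending: 96, 89, 83, 83, 78, 75, 67, 52, 50, 35, 28, 22, 12.
Put 96 GB in disk 1; 32 GB remain.
Put 89 GB in disk 2; 39 GB remain.
Put 83 GB in disk 3; 45 GB remain.
Put 83 GB in disk 4; 45 GB remain.
Put 78 GB in disk 5; 50 GB remain.
Put 75 GB in disk 6; 53 GB remain.
Put 67 GB in disk 7; 61 GB remain.
Put 52 GB in disk 6; 1 GB remain.
Put 50 GB in disk 5; 0 GB remain.
Put 35 GB in disk 2; 4 GB remain.
Put 28 GB in disk 1; 4 GB remain.
Put 22 GB in disk 3; 23 GB remain.
Put 12 GB in disk 3; 11 GB remain.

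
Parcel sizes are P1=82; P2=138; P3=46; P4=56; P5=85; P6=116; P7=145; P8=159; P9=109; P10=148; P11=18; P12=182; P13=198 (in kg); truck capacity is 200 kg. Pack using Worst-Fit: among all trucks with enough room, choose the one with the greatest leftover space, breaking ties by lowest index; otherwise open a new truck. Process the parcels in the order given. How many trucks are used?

P1 (82 kg) → truck 1 (remaining 118 kg)
P2 (138 kg) → truck 2 (remaining 62 kg)
P3 (46 kg) → truck 1 (remaining 72 kg)
P4 (56 kg) → truck 1 (remaining 16 kg)
P5 (85 kg) → truck 3 (remaining 115 kg)
P6 (116 kg) → truck 4 (remaining 84 kg)
P7 (145 kg) → truck 5 (remaining 55 kg)
P8 (159 kg) → truck 6 (remaining 41 kg)
P9 (109 kg) → truck 3 (remaining 6 kg)
P10 (148 kg) → truck 7 (remaining 52 kg)
P11 (18 kg) → truck 4 (remaining 66 kg)
P12 (182 kg) → truck 8 (remaining 18 kg)
P13 (198 kg) → truck 9 (remaining 2 kg)

9 trucks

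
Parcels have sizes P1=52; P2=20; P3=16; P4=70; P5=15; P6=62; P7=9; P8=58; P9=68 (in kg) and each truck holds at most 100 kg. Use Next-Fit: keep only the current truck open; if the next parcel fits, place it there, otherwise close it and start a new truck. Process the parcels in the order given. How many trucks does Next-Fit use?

truck 1: place P1 (52 kg), 48 kg left
truck 1: place P2 (20 kg), 28 kg left
truck 1: place P3 (16 kg), 12 kg left
truck 2: place P4 (70 kg), 30 kg left
truck 2: place P5 (15 kg), 15 kg left
truck 3: place P6 (62 kg), 38 kg left
truck 3: place P7 (9 kg), 29 kg left
truck 4: place P8 (58 kg), 42 kg left
truck 5: place P9 (68 kg), 32 kg left
Final trucks: [52,20,16] [70,15] [62,9] [58] [68].

5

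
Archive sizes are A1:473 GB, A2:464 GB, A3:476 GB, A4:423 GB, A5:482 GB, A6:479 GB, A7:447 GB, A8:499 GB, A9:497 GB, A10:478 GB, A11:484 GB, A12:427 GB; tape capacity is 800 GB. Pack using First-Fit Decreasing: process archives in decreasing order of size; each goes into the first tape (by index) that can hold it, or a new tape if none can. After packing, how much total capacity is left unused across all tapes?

Sorted descending: 499, 497, 484, 482, 479, 478, 476, 473, 464, 447, 427, 423.
499 GB → tape 1 (remaining 301 GB)
497 GB → tape 2 (remaining 303 GB)
484 GB → tape 3 (remaining 316 GB)
482 GB → tape 4 (remaining 318 GB)
479 GB → tape 5 (remaining 321 GB)
478 GB → tape 6 (remaining 322 GB)
476 GB → tape 7 (remaining 324 GB)
473 GB → tape 8 (remaining 327 GB)
464 GB → tape 9 (remaining 336 GB)
447 GB → tape 10 (remaining 353 GB)
427 GB → tape 11 (remaining 373 GB)
423 GB → tape 12 (remaining 377 GB)
12 tapes × 800 GB = 9600 GB; used 5629 GB; unused 3971 GB.

3971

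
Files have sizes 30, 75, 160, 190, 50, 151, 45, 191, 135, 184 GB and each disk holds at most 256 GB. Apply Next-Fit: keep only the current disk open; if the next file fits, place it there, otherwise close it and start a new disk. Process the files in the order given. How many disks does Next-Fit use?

30 GB → disk 1 (remaining 226 GB)
75 GB → disk 1 (remaining 151 GB)
160 GB → disk 2 (remaining 96 GB)
190 GB → disk 3 (remaining 66 GB)
50 GB → disk 3 (remaining 16 GB)
151 GB → disk 4 (remaining 105 GB)
45 GB → disk 4 (remaining 60 GB)
191 GB → disk 5 (remaining 65 GB)
135 GB → disk 6 (remaining 121 GB)
184 GB → disk 7 (remaining 72 GB)
Final disks: [30,75] [160] [190,50] [151,45] [191] [135] [184].

7 disks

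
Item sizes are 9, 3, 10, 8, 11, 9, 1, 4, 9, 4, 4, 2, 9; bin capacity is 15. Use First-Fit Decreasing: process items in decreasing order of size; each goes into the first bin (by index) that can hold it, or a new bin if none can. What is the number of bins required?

7

Sorted descending: 11, 10, 9, 9, 9, 9, 8, 4, 4, 4, 3, 2, 1.
bin 1: place 11, 4 left
bin 2: place 10, 5 left
bin 3: place 9, 6 left
bin 4: place 9, 6 left
bin 5: place 9, 6 left
bin 6: place 9, 6 left
bin 7: place 8, 7 left
bin 1: place 4, 0 left
bin 2: place 4, 1 left
bin 3: place 4, 2 left
bin 4: place 3, 3 left
bin 3: place 2, 0 left
bin 2: place 1, 0 left
Final bins: [11,4] [10,4,1] [9,4,2] [9,3] [9] [9] [8].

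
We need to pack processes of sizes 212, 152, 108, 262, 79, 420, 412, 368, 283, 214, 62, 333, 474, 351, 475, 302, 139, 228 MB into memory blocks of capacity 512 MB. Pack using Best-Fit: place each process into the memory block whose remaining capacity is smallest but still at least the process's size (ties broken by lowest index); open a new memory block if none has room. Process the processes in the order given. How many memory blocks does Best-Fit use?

12

memory block 1: place 212 MB, 300 MB left
memory block 1: place 152 MB, 148 MB left
memory block 1: place 108 MB, 40 MB left
memory block 2: place 262 MB, 250 MB left
memory block 2: place 79 MB, 171 MB left
memory block 3: place 420 MB, 92 MB left
memory block 4: place 412 MB, 100 MB left
memory block 5: place 368 MB, 144 MB left
memory block 6: place 283 MB, 229 MB left
memory block 6: place 214 MB, 15 MB left
memory block 3: place 62 MB, 30 MB left
memory block 7: place 333 MB, 179 MB left
memory block 8: place 474 MB, 38 MB left
memory block 9: place 351 MB, 161 MB left
memory block 10: place 475 MB, 37 MB left
memory block 11: place 302 MB, 210 MB left
memory block 5: place 139 MB, 5 MB left
memory block 12: place 228 MB, 284 MB left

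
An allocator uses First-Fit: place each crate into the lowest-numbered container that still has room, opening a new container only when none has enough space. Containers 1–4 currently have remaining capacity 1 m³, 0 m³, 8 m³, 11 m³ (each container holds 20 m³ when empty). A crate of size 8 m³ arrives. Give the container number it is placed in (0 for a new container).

3

Containers with room: container 3 (8 m³), container 4 (11 m³).
The first with room is container 3.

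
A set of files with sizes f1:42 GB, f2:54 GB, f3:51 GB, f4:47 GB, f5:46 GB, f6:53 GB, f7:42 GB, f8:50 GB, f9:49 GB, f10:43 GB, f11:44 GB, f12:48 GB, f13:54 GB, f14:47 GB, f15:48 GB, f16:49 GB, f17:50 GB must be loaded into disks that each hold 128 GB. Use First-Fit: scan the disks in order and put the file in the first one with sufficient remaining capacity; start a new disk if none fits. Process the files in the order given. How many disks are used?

9

disk 1: place f1 (42 GB), 86 GB left
disk 1: place f2 (54 GB), 32 GB left
disk 2: place f3 (51 GB), 77 GB left
disk 2: place f4 (47 GB), 30 GB left
disk 3: place f5 (46 GB), 82 GB left
disk 3: place f6 (53 GB), 29 GB left
disk 4: place f7 (42 GB), 86 GB left
disk 4: place f8 (50 GB), 36 GB left
disk 5: place f9 (49 GB), 79 GB left
disk 5: place f10 (43 GB), 36 GB left
disk 6: place f11 (44 GB), 84 GB left
disk 6: place f12 (48 GB), 36 GB left
disk 7: place f13 (54 GB), 74 GB left
disk 7: place f14 (47 GB), 27 GB left
disk 8: place f15 (48 GB), 80 GB left
disk 8: place f16 (49 GB), 31 GB left
disk 9: place f17 (50 GB), 78 GB left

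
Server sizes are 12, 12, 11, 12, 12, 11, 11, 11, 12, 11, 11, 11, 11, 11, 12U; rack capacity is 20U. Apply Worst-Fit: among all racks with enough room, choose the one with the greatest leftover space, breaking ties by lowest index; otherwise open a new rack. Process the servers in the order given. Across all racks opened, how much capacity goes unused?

129

rack 1: place 12U, 8U left
rack 2: place 12U, 8U left
rack 3: place 11U, 9U left
rack 4: place 12U, 8U left
rack 5: place 12U, 8U left
rack 6: place 11U, 9U left
rack 7: place 11U, 9U left
rack 8: place 11U, 9U left
rack 9: place 12U, 8U left
rack 10: place 11U, 9U left
rack 11: place 11U, 9U left
rack 12: place 11U, 9U left
rack 13: place 11U, 9U left
rack 14: place 11U, 9U left
rack 15: place 12U, 8U left
15 racks × 20U = 300U; used 171U; unused 129U.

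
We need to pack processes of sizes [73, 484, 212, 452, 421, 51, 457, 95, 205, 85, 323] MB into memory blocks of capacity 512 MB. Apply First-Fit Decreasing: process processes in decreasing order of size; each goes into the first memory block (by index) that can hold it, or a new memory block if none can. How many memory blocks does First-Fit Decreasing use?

Sorted descending: 484, 457, 452, 421, 323, 212, 205, 95, 85, 73, 51.
Put 484 MB in memory block 1; 28 MB remain.
Put 457 MB in memory block 2; 55 MB remain.
Put 452 MB in memory block 3; 60 MB remain.
Put 421 MB in memory block 4; 91 MB remain.
Put 323 MB in memory block 5; 189 MB remain.
Put 212 MB in memory block 6; 300 MB remain.
Put 205 MB in memory block 6; 95 MB remain.
Put 95 MB in memory block 5; 94 MB remain.
Put 85 MB in memory block 4; 6 MB remain.
Put 73 MB in memory block 5; 21 MB remain.
Put 51 MB in memory block 2; 4 MB remain.

6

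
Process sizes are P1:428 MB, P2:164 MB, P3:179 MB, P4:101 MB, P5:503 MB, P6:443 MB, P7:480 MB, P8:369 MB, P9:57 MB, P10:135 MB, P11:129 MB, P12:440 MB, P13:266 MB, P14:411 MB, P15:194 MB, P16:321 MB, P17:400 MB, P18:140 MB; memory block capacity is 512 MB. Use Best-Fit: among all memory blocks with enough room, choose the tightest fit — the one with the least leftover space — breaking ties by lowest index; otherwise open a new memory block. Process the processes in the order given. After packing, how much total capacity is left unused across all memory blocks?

984

P1 (428 MB) → memory block 1 (remaining 84 MB)
P2 (164 MB) → memory block 2 (remaining 348 MB)
P3 (179 MB) → memory block 2 (remaining 169 MB)
P4 (101 MB) → memory block 2 (remaining 68 MB)
P5 (503 MB) → memory block 3 (remaining 9 MB)
P6 (443 MB) → memory block 4 (remaining 69 MB)
P7 (480 MB) → memory block 5 (remaining 32 MB)
P8 (369 MB) → memory block 6 (remaining 143 MB)
P9 (57 MB) → memory block 2 (remaining 11 MB)
P10 (135 MB) → memory block 6 (remaining 8 MB)
P11 (129 MB) → memory block 7 (remaining 383 MB)
P12 (440 MB) → memory block 8 (remaining 72 MB)
P13 (266 MB) → memory block 7 (remaining 117 MB)
P14 (411 MB) → memory block 9 (remaining 101 MB)
P15 (194 MB) → memory block 10 (remaining 318 MB)
P16 (321 MB) → memory block 11 (remaining 191 MB)
P17 (400 MB) → memory block 12 (remaining 112 MB)
P18 (140 MB) → memory block 11 (remaining 51 MB)
12 memory blocks × 512 MB = 6144 MB; used 5160 MB; unused 984 MB.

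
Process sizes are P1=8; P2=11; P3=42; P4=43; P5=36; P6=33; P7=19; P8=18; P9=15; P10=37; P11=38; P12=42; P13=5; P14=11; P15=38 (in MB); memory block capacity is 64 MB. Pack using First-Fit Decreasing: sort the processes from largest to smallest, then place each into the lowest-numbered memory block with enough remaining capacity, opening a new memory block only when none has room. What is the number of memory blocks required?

8

Sorted descending: 43, 42, 42, 38, 38, 37, 36, 33, 19, 18, 15, 11, 11, 8, 5.
43 MB → memory block 1 (remaining 21 MB)
42 MB → memory block 2 (remaining 22 MB)
42 MB → memory block 3 (remaining 22 MB)
38 MB → memory block 4 (remaining 26 MB)
38 MB → memory block 5 (remaining 26 MB)
37 MB → memory block 6 (remaining 27 MB)
36 MB → memory block 7 (remaining 28 MB)
33 MB → memory block 8 (remaining 31 MB)
19 MB → memory block 1 (remaining 2 MB)
18 MB → memory block 2 (remaining 4 MB)
15 MB → memory block 3 (remaining 7 MB)
11 MB → memory block 4 (remaining 15 MB)
11 MB → memory block 4 (remaining 4 MB)
8 MB → memory block 5 (remaining 18 MB)
5 MB → memory block 3 (remaining 2 MB)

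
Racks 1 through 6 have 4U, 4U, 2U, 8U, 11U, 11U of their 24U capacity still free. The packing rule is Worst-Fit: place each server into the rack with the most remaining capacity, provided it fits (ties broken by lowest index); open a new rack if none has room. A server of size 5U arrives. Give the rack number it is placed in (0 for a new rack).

5

Racks with room: rack 4 (8U), rack 5 (11U), rack 6 (11U).
Most room is rack 5 with 11U free.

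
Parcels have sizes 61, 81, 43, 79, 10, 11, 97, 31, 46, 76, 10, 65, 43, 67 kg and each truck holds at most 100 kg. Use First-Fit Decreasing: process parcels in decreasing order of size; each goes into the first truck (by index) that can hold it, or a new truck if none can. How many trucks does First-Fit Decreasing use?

9

Sorted descending: 97, 81, 79, 76, 67, 65, 61, 46, 43, 43, 31, 11, 10, 10.
97 kg → truck 1 (remaining 3 kg)
81 kg → truck 2 (remaining 19 kg)
79 kg → truck 3 (remaining 21 kg)
76 kg → truck 4 (remaining 24 kg)
67 kg → truck 5 (remaining 33 kg)
65 kg → truck 6 (remaining 35 kg)
61 kg → truck 7 (remaining 39 kg)
46 kg → truck 8 (remaining 54 kg)
43 kg → truck 8 (remaining 11 kg)
43 kg → truck 9 (remaining 57 kg)
31 kg → truck 5 (remaining 2 kg)
11 kg → truck 2 (remaining 8 kg)
10 kg → truck 3 (remaining 11 kg)
10 kg → truck 3 (remaining 1 kg)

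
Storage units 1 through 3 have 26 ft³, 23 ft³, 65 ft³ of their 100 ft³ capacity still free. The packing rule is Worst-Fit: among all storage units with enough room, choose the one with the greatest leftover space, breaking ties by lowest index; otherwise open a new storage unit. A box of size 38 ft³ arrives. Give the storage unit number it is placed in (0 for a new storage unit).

Storage units with room: storage unit 3 (65 ft³).
Most room is storage unit 3 with 65 ft³ free.

3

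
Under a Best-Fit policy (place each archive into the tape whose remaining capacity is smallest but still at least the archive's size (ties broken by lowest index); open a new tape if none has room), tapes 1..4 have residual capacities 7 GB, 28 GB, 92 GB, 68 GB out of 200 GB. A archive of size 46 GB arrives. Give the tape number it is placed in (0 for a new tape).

Tapes with room: tape 3 (92 GB), tape 4 (68 GB).
Tightest fit is tape 4 with 68 GB free.

4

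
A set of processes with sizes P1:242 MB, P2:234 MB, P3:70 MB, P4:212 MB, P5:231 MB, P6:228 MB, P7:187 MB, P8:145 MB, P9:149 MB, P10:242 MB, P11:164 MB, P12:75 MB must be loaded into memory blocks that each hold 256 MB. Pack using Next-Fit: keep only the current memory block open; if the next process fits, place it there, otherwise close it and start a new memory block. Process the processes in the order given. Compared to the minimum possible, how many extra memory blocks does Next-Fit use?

1

Next-Fit: [242] [234] [70] [212] [231] [228] [187] [145] [149] [242] [164,75] → 11 memory blocks.
10 processes exceed 128 MB (half the capacity), and no two of those can share a memory block, so at least 10 memory blocks are needed.
An optimal packing achieves that bound: [242] [242] [234] [231] [228] [212] [187] [164,75] [149,70] [145] → 10 memory blocks.
Excess: 11 − 10 = 1.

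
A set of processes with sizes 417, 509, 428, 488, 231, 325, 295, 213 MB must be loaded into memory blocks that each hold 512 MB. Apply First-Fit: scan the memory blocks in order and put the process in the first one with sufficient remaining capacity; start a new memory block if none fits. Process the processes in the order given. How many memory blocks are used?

Put 417 MB in memory block 1; 95 MB remain.
Put 509 MB in memory block 2; 3 MB remain.
Put 428 MB in memory block 3; 84 MB remain.
Put 488 MB in memory block 4; 24 MB remain.
Put 231 MB in memory block 5; 281 MB remain.
Put 325 MB in memory block 6; 187 MB remain.
Put 295 MB in memory block 7; 217 MB remain.
Put 213 MB in memory block 5; 68 MB remain.

7 memory blocks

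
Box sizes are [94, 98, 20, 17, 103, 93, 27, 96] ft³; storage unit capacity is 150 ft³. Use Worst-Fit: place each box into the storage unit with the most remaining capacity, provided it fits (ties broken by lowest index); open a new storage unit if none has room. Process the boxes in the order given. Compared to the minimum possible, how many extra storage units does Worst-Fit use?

Worst-Fit: [94,20] [98,17] [103] [93,27] [96] → 5 storage units.
5 boxes exceed 75 ft³ (half the capacity), and no two of those can share a storage unit, so at least 5 storage units are needed.
So 5 is already optimal.

0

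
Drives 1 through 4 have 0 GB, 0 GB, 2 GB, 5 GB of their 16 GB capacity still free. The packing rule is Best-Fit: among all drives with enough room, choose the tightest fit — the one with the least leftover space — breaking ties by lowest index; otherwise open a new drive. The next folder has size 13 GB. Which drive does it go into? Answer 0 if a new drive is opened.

No drive has ≥ 13 GB free, so a new drive is opened.

0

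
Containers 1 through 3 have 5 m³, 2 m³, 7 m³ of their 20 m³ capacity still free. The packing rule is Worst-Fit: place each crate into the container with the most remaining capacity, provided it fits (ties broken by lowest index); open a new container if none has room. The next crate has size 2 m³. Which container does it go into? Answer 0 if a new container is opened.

Containers with room: container 1 (5 m³), container 2 (2 m³), container 3 (7 m³).
Most room is container 3 with 7 m³ free.

3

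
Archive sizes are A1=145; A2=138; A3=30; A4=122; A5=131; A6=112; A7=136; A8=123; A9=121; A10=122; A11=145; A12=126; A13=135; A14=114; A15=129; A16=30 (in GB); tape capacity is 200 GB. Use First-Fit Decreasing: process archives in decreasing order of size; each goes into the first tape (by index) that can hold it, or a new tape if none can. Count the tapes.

Sorted descending: 145, 145, 138, 136, 135, 131, 129, 126, 123, 122, 122, 121, 114, 112, 30, 30.
145 GB → tape 1 (remaining 55 GB)
145 GB → tape 2 (remaining 55 GB)
138 GB → tape 3 (remaining 62 GB)
136 GB → tape 4 (remaining 64 GB)
135 GB → tape 5 (remaining 65 GB)
131 GB → tape 6 (remaining 69 GB)
129 GB → tape 7 (remaining 71 GB)
126 GB → tape 8 (remaining 74 GB)
123 GB → tape 9 (remaining 77 GB)
122 GB → tape 10 (remaining 78 GB)
122 GB → tape 11 (remaining 78 GB)
121 GB → tape 12 (remaining 79 GB)
114 GB → tape 13 (remaining 86 GB)
112 GB → tape 14 (remaining 88 GB)
30 GB → tape 1 (remaining 25 GB)
30 GB → tape 2 (remaining 25 GB)

14 tapes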